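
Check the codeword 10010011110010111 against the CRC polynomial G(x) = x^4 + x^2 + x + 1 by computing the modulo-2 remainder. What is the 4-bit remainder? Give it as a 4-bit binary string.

0000

Modulo-2 division of 10010011110010111 by 10111:
  pos 0: 10010 XOR 10111 = 00101
  pos 2: 10101 XOR 10111 = 00010
  pos 5: 10111 XOR 10111 = 00000
  pos 12: 10111 XOR 10111 = 00000
Remainder = 0000 (zero — the frame passes the CRC check).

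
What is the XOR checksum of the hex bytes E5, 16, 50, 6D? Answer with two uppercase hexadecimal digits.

CE

XOR the bytes together:
  start with 0xE5
  0xE5 ⊕ 0x16 = 0xF3
  0xF3 ⊕ 0x50 = 0xA3
  0xA3 ⊕ 0x6D = 0xCE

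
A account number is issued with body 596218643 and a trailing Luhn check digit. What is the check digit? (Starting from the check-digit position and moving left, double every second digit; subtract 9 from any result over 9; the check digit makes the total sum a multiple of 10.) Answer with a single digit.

Partial digits right→left: 3 4 6 8 1 2 6 9 5
Double every second digit counting from the check-digit position (so the 1st, 3rd, 5th, ... of the partial from the right).
  doubled (with −9 where >9): 6 3 2 3 1 → sum 15
  kept as-is: 4 8 2 9 → sum 23
Total = 15 + 23 = 38.
Check digit = (10 − (38 mod 10)) mod 10 = 2.

2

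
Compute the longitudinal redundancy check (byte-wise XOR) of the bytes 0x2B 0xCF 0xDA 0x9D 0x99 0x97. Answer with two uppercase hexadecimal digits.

AD

XOR the bytes together:
  start with 0x2B
  0x2B ⊕ 0xCF = 0xE4
  0xE4 ⊕ 0xDA = 0x3E
  0x3E ⊕ 0x9D = 0xA3
  0xA3 ⊕ 0x99 = 0x3A
  0x3A ⊕ 0x97 = 0xAD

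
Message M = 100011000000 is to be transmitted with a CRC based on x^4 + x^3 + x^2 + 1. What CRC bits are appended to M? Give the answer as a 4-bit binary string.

Append 4 zeros: 1000110000000000. Divide by 11101 (XOR where the leading bit is 1):
  pos 0: 10001 XOR 11101 = 01100
  pos 1: 11001 XOR 11101 = 00100
  pos 3: 10000 XOR 11101 = 01101
  pos 4: 11010 XOR 11101 = 00111
  pos 6: 11100 XOR 11101 = 00001
  pos 10: 10000 XOR 11101 = 01101
  pos 11: 11010 XOR 11101 = 00111
Remainder (last 4 bits) = 0111. This is the CRC / FCS.

0111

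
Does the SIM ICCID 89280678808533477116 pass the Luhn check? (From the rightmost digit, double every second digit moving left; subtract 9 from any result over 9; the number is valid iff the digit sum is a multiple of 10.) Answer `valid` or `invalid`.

From the right, keep odd positions and double even positions (subtract 9 from any doubled value over 9):
  doubled (positions 2,4,...): 2 5 8 6 7 7 5 0 4 7 → sum 51
  kept (positions 1,3,...): 6 1 7 3 5 0 8 6 8 9 → sum 53
Total = 104.
104 mod 10 = 4, so the number is invalid.

invalid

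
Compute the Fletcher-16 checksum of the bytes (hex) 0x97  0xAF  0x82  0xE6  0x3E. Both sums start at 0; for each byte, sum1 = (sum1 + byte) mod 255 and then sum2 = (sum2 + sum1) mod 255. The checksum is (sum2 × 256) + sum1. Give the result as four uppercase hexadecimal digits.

48EE

Running sums (mod 255):
  after byte 0 (0x97): sum1=151, sum2=151
  after byte 1 (0xAF): sum1=71, sum2=222
  after byte 2 (0x82): sum1=201, sum2=168
  after byte 3 (0xE6): sum1=176, sum2=89
  after byte 4 (0x3E): sum1=238, sum2=72
Checksum = sum2·256 + sum1 = 72·256 + 238 = 18670 = 0x48EE.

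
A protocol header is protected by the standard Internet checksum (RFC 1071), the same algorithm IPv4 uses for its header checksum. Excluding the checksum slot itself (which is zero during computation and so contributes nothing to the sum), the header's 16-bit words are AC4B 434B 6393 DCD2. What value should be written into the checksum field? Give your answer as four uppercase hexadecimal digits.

One's-complement addition (fold any carry out of bit 15 back into bit 0):
  0xAC4B + 0x434B = 0x0EF96
  0xEF96 + 0x6393 = 0x15329 → wrap carry → 0x532A
  0x532A + 0xDCD2 = 0x12FFC → wrap carry → 0x2FFD
One's-complement sum = 0x2FFD.
Checksum = ~0x2FFD & 0xFFFF = 0xD002.

D002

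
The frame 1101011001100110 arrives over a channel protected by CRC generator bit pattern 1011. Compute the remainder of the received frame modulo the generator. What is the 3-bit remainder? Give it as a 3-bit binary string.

111

Modulo-2 division of 1101011001100110 by 1011:
  pos 0: 1101 XOR 1011 = 0110
  pos 1: 1100 XOR 1011 = 0111
  pos 2: 1111 XOR 1011 = 0100
  pos 3: 1001 XOR 1011 = 0010
  pos 5: 1000 XOR 1011 = 0011
  pos 7: 1111 XOR 1011 = 0100
  pos 8: 1000 XOR 1011 = 0011
  pos 10: 1101 XOR 1011 = 0110
  pos 11: 1101 XOR 1011 = 0110
  pos 12: 1100 XOR 1011 = 0111
Remainder = 111 (nonzero — an error is detected).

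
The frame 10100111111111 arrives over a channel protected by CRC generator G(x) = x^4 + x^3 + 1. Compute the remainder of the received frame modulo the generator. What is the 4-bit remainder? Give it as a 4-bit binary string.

0000

Modulo-2 division of 10100111111111 by 11001:
  pos 0: 10100 XOR 11001 = 01101
  pos 1: 11011 XOR 11001 = 00010
  pos 4: 10111 XOR 11001 = 01110
  pos 5: 11101 XOR 11001 = 00100
  pos 7: 10011 XOR 11001 = 01010
  pos 8: 10101 XOR 11001 = 01100
  pos 9: 11001 XOR 11001 = 00000
Remainder = 0000 (zero — the frame passes the CRC check).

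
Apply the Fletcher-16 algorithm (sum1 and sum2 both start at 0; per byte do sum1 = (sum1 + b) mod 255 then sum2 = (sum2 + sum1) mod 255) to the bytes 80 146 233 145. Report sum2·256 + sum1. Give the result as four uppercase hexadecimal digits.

5E5E

Running sums (mod 255):
  after byte 0 (80): sum1=80, sum2=80
  after byte 1 (146): sum1=226, sum2=51
  after byte 2 (233): sum1=204, sum2=0
  after byte 3 (145): sum1=94, sum2=94
Checksum = sum2·256 + sum1 = 94·256 + 94 = 24158 = 0x5E5E.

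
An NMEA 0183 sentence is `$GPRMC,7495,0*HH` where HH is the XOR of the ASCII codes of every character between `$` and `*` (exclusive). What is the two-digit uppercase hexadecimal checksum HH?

74

XOR the ASCII codes of the payload characters:
  'G' = 0x47 → acc = 0x47
  'P' = 0x50 → acc = 0x17
  'R' = 0x52 → acc = 0x45
  'M' = 0x4D → acc = 0x08
  'C' = 0x43 → acc = 0x4B
  ',' = 0x2C → acc = 0x67
  '7' = 0x37 → acc = 0x50
  '4' = 0x34 → acc = 0x64
  '9' = 0x39 → acc = 0x5D
  '5' = 0x35 → acc = 0x68
  ',' = 0x2C → acc = 0x44
  '0' = 0x30 → acc = 0x74
Checksum = 0x74.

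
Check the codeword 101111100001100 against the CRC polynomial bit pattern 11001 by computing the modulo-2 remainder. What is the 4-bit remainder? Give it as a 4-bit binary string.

Modulo-2 division of 101111100001100 by 11001:
  pos 0: 10111 XOR 11001 = 01110
  pos 1: 11101 XOR 11001 = 00100
  pos 3: 10010 XOR 11001 = 01011
  pos 4: 10110 XOR 11001 = 01111
  pos 5: 11110 XOR 11001 = 00111
  pos 7: 11101 XOR 11001 = 00100
  pos 9: 10010 XOR 11001 = 01011
  pos 10: 10110 XOR 11001 = 01111
Remainder = 1111 (nonzero — an error is detected).

1111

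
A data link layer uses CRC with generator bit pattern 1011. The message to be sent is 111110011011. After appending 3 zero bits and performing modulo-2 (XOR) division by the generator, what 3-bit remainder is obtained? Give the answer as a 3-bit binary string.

111

Append 3 zeros: 111110011011000. Divide by 1011 (XOR where the leading bit is 1):
  pos 0: 1111 XOR 1011 = 0100
  pos 1: 1001 XOR 1011 = 0010
  pos 3: 1000 XOR 1011 = 0011
  pos 5: 1111 XOR 1011 = 0100
  pos 6: 1000 XOR 1011 = 0011
  pos 8: 1111 XOR 1011 = 0100
  pos 9: 1000 XOR 1011 = 0011
  pos 11: 1100 XOR 1011 = 0111
Remainder (last 3 bits) = 111. This is the CRC / FCS.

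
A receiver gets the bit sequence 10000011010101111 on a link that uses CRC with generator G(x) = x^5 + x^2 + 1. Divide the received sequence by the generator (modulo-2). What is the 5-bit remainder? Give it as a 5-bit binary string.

Modulo-2 division of 10000011010101111 by 100101:
  pos 0: 100000 XOR 100101 = 000101
  pos 3: 101110 XOR 100101 = 001011
  pos 5: 101110 XOR 100101 = 001011
  pos 7: 101110 XOR 100101 = 001011
  pos 9: 101111 XOR 100101 = 001010
  pos 11: 101011 XOR 100101 = 001110
Remainder = 01110 (nonzero — an error is detected).

01110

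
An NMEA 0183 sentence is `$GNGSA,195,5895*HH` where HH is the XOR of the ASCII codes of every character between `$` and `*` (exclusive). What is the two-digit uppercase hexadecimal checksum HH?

XOR the ASCII codes of the payload characters:
  'G' = 0x47 → acc = 0x47
  'N' = 0x4E → acc = 0x09
  'G' = 0x47 → acc = 0x4E
  'S' = 0x53 → acc = 0x1D
  'A' = 0x41 → acc = 0x5C
  ',' = 0x2C → acc = 0x70
  '1' = 0x31 → acc = 0x41
  '9' = 0x39 → acc = 0x78
  '5' = 0x35 → acc = 0x4D
  ',' = 0x2C → acc = 0x61
  '5' = 0x35 → acc = 0x54
  '8' = 0x38 → acc = 0x6C
  '9' = 0x39 → acc = 0x55
  '5' = 0x35 → acc = 0x60
Checksum = 0x60.

60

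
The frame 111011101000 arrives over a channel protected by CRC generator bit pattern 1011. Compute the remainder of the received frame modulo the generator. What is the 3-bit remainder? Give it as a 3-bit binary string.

001

Modulo-2 division of 111011101000 by 1011:
  pos 0: 1110 XOR 1011 = 0101
  pos 1: 1011 XOR 1011 = 0000
  pos 5: 1101 XOR 1011 = 0110
  pos 6: 1100 XOR 1011 = 0111
  pos 7: 1110 XOR 1011 = 0101
  pos 8: 1010 XOR 1011 = 0001
Remainder = 001 (nonzero — an error is detected).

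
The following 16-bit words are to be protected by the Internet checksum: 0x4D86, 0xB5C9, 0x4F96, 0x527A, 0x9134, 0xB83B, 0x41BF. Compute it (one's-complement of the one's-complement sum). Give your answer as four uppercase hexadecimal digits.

CF6F

One's-complement addition (fold any carry out of bit 15 back into bit 0):
  0x4D86 + 0xB5C9 = 0x1034F → wrap carry → 0x0350
  0x0350 + 0x4F96 = 0x052E6
  0x52E6 + 0x527A = 0x0A560
  0xA560 + 0x9134 = 0x13694 → wrap carry → 0x3695
  0x3695 + 0xB83B = 0x0EED0
  0xEED0 + 0x41BF = 0x1308F → wrap carry → 0x3090
One's-complement sum = 0x3090.
Checksum = ~0x3090 & 0xFFFF = 0xCF6F.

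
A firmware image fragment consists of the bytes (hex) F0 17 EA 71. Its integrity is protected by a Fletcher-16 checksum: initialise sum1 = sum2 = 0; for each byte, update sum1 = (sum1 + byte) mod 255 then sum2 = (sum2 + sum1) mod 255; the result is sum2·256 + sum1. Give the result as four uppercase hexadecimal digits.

Running sums (mod 255):
  after byte 0 (F0): sum1=240, sum2=240
  after byte 1 (17): sum1=8, sum2=248
  after byte 2 (EA): sum1=242, sum2=235
  after byte 3 (71): sum1=100, sum2=80
Checksum = sum2·256 + sum1 = 80·256 + 100 = 20580 = 0x5064.

5064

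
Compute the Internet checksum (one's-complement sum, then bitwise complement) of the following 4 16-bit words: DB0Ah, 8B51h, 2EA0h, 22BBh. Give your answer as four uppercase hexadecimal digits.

4848

One's-complement addition (fold any carry out of bit 15 back into bit 0):
  0xDB0A + 0x8B51 = 0x1665B → wrap carry → 0x665C
  0x665C + 0x2EA0 = 0x094FC
  0x94FC + 0x22BB = 0x0B7B7
One's-complement sum = 0xB7B7.
Checksum = ~0xB7B7 & 0xFFFF = 0x4848.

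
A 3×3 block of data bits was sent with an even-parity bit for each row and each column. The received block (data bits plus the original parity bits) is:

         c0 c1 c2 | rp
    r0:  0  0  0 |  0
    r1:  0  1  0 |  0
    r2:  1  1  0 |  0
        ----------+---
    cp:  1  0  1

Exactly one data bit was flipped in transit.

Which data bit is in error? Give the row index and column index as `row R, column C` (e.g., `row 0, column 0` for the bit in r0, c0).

Recompute each row's even parity and compare to rp:
  r0: data parity 0, sent rp 0 → ok
  r1: data parity 1, sent rp 0 → mismatch
  r2: data parity 0, sent rp 0 → ok
Recompute each column's even parity and compare to cp:
  c0: data parity 1, sent cp 1 → ok
  c1: data parity 0, sent cp 0 → ok
  c2: data parity 0, sent cp 1 → mismatch
Exactly one row (r1) and one column (c2) fail → the flipped bit is at their intersection.

row 1, column 2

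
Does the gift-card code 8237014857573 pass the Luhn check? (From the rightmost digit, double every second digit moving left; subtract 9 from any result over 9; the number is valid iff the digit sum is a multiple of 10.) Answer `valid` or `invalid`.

invalid

From the right, keep odd positions and double even positions (subtract 9 from any doubled value over 9):
  doubled (positions 2,4,...): 5 5 7 2 5 4 → sum 28
  kept (positions 1,3,...): 3 5 5 4 0 3 8 → sum 28
Total = 56.
56 mod 10 = 6, so the number is invalid.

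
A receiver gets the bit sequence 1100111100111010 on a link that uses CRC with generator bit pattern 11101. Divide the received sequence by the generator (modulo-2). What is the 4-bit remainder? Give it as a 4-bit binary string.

Modulo-2 division of 1100111100111010 by 11101:
  pos 0: 11001 XOR 11101 = 00100
  pos 2: 10011 XOR 11101 = 01110
  pos 3: 11101 XOR 11101 = 00000
  pos 10: 11101 XOR 11101 = 00000
Remainder = 0000 (zero — the frame passes the CRC check).

0000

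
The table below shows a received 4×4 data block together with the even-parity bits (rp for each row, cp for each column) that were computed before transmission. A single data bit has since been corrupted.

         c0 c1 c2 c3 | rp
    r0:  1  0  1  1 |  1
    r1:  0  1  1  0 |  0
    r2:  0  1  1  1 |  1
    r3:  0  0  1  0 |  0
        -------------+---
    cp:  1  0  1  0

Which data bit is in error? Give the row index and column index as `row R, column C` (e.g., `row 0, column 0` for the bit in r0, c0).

row 3, column 2

Recompute each row's even parity and compare to rp:
  r0: data parity 1, sent rp 1 → ok
  r1: data parity 0, sent rp 0 → ok
  r2: data parity 1, sent rp 1 → ok
  r3: data parity 1, sent rp 0 → mismatch
Recompute each column's even parity and compare to cp:
  c0: data parity 1, sent cp 1 → ok
  c1: data parity 0, sent cp 0 → ok
  c2: data parity 0, sent cp 1 → mismatch
  c3: data parity 0, sent cp 0 → ok
Exactly one row (r3) and one column (c2) fail → the flipped bit is at their intersection.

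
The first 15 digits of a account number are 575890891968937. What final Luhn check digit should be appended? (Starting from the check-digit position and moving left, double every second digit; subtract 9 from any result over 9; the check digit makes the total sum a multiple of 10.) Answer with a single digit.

9

Partial digits right→left: 7 3 9 8 6 9 1 9 8 0 9 8 5 7 5
Double every second digit counting from the check-digit position (so the 1st, 3rd, 5th, ... of the partial from the right).
  doubled (with −9 where >9): 5 9 3 2 7 9 1 1 → sum 37
  kept as-is: 3 8 9 9 0 8 7 → sum 44
Total = 37 + 44 = 81.
Check digit = (10 − (81 mod 10)) mod 10 = 9.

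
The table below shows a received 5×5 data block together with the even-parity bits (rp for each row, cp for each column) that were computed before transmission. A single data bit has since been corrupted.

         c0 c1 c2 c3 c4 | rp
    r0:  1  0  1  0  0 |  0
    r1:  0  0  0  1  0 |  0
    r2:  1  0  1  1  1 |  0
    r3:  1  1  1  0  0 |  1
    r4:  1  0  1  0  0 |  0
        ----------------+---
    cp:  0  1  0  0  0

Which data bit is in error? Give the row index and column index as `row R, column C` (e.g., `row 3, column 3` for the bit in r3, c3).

Recompute each row's even parity and compare to rp:
  r0: data parity 0, sent rp 0 → ok
  r1: data parity 1, sent rp 0 → mismatch
  r2: data parity 0, sent rp 0 → ok
  r3: data parity 1, sent rp 1 → ok
  r4: data parity 0, sent rp 0 → ok
Recompute each column's even parity and compare to cp:
  c0: data parity 0, sent cp 0 → ok
  c1: data parity 1, sent cp 1 → ok
  c2: data parity 0, sent cp 0 → ok
  c3: data parity 0, sent cp 0 → ok
  c4: data parity 1, sent cp 0 → mismatch
Exactly one row (r1) and one column (c4) fail → the flipped bit is at their intersection.

row 1, column 4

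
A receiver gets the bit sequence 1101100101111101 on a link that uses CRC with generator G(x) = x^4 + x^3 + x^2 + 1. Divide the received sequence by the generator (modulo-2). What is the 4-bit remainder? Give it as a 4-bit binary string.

Modulo-2 division of 1101100101111101 by 11101:
  pos 0: 11011 XOR 11101 = 00110
  pos 2: 11000 XOR 11101 = 00101
  pos 4: 10110 XOR 11101 = 01011
  pos 5: 10111 XOR 11101 = 01010
  pos 6: 10101 XOR 11101 = 01000
  pos 7: 10001 XOR 11101 = 01100
  pos 8: 11001 XOR 11101 = 00100
  pos 10: 10010 XOR 11101 = 01111
  pos 11: 11111 XOR 11101 = 00010
Remainder = 0010 (nonzero — an error is detected).

0010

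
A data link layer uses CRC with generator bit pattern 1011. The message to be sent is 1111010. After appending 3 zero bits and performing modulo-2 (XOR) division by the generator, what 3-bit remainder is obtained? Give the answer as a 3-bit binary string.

100

Append 3 zeros: 1111010000. Divide by 1011 (XOR where the leading bit is 1):
  pos 0: 1111 XOR 1011 = 0100
  pos 1: 1000 XOR 1011 = 0011
  pos 3: 1110 XOR 1011 = 0101
  pos 4: 1010 XOR 1011 = 0001
Remainder (last 3 bits) = 100. This is the CRC / FCS.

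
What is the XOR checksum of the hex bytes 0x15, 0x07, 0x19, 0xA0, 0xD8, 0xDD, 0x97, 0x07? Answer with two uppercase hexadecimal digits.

XOR the bytes together:
  start with 0x15
  0x15 ⊕ 0x07 = 0x12
  0x12 ⊕ 0x19 = 0x0B
  0x0B ⊕ 0xA0 = 0xAB
  0xAB ⊕ 0xD8 = 0x73
  0x73 ⊕ 0xDD = 0xAE
  0xAE ⊕ 0x97 = 0x39
  0x39 ⊕ 0x07 = 0x3E

3E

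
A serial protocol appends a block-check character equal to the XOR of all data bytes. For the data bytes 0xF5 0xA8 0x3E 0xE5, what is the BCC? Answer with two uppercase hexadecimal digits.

XOR the bytes together:
  start with 0xF5
  0xF5 ⊕ 0xA8 = 0x5D
  0x5D ⊕ 0x3E = 0x63
  0x63 ⊕ 0xE5 = 0x86

86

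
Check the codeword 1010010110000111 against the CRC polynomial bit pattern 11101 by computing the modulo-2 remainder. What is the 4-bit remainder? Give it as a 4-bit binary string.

Modulo-2 division of 1010010110000111 by 11101:
  pos 0: 10100 XOR 11101 = 01001
  pos 1: 10011 XOR 11101 = 01110
  pos 2: 11100 XOR 11101 = 00001
  pos 6: 11100 XOR 11101 = 00001
  pos 10: 10011 XOR 11101 = 01110
  pos 11: 11101 XOR 11101 = 00000
Remainder = 0000 (zero — the frame passes the CRC check).

0000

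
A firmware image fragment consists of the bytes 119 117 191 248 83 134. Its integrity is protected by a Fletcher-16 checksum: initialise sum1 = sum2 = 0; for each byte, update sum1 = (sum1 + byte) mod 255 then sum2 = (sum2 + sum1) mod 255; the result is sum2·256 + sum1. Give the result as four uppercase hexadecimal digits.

Running sums (mod 255):
  after byte 0 (119): sum1=119, sum2=119
  after byte 1 (117): sum1=236, sum2=100
  after byte 2 (191): sum1=172, sum2=17
  after byte 3 (248): sum1=165, sum2=182
  after byte 4 (83): sum1=248, sum2=175
  after byte 5 (134): sum1=127, sum2=47
Checksum = sum2·256 + sum1 = 47·256 + 127 = 12159 = 0x2F7F.

2F7F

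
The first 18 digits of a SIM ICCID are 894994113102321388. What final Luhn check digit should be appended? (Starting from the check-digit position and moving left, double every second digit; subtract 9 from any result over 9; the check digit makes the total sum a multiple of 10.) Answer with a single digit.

2

Partial digits right→left: 8 8 3 1 2 3 2 0 1 3 1 1 4 9 9 4 9 8
Double every second digit counting from the check-digit position (so the 1st, 3rd, 5th, ... of the partial from the right).
  doubled (with −9 where >9): 7 6 4 4 2 2 8 9 9 → sum 51
  kept as-is: 8 1 3 0 3 1 9 4 8 → sum 37
Total = 51 + 37 = 88.
Check digit = (10 − (88 mod 10)) mod 10 = 2.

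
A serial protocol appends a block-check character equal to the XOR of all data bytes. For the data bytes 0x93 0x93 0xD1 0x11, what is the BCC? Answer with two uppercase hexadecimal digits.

C0

XOR the bytes together:
  start with 0x93
  0x93 ⊕ 0x93 = 0x00
  0x00 ⊕ 0xD1 = 0xD1
  0xD1 ⊕ 0x11 = 0xC0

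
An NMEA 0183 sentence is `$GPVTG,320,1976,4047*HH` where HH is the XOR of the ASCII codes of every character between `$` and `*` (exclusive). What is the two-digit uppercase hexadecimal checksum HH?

XOR the ASCII codes of the payload characters:
  'G' = 0x47 → acc = 0x47
  'P' = 0x50 → acc = 0x17
  'V' = 0x56 → acc = 0x41
  'T' = 0x54 → acc = 0x15
  'G' = 0x47 → acc = 0x52
  ',' = 0x2C → acc = 0x7E
  '3' = 0x33 → acc = 0x4D
  '2' = 0x32 → acc = 0x7F
  '0' = 0x30 → acc = 0x4F
  ',' = 0x2C → acc = 0x63
  '1' = 0x31 → acc = 0x52
  '9' = 0x39 → acc = 0x6B
  '7' = 0x37 → acc = 0x5C
  '6' = 0x36 → acc = 0x6A
  ',' = 0x2C → acc = 0x46
  '4' = 0x34 → acc = 0x72
  '0' = 0x30 → acc = 0x42
  '4' = 0x34 → acc = 0x76
  '7' = 0x37 → acc = 0x41
Checksum = 0x41.

41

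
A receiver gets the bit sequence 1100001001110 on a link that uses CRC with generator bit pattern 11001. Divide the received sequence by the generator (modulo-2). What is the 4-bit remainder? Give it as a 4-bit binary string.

Modulo-2 division of 1100001001110 by 11001:
  pos 0: 11000 XOR 11001 = 00001
  pos 4: 10100 XOR 11001 = 01101
  pos 5: 11011 XOR 11001 = 00010
  pos 8: 10110 XOR 11001 = 01111
Remainder = 1111 (nonzero — an error is detected).

1111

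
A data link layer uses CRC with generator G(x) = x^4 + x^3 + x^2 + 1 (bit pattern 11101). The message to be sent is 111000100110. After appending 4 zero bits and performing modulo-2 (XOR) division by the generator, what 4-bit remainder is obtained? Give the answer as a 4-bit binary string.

0000

Append 4 zeros: 1110001001100000. Divide by 11101 (XOR where the leading bit is 1):
  pos 0: 11100 XOR 11101 = 00001
  pos 4: 10100 XOR 11101 = 01001
  pos 5: 10011 XOR 11101 = 01110
  pos 6: 11101 XOR 11101 = 00000
Remainder (last 4 bits) = 0000. This is the CRC / FCS.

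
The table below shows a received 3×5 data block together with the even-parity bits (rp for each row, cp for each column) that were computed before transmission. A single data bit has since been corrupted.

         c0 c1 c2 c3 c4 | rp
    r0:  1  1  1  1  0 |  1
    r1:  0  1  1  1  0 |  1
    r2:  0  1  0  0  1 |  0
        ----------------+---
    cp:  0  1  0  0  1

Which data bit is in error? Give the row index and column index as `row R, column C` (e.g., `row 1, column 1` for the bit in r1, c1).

row 0, column 0

Recompute each row's even parity and compare to rp:
  r0: data parity 0, sent rp 1 → mismatch
  r1: data parity 1, sent rp 1 → ok
  r2: data parity 0, sent rp 0 → ok
Recompute each column's even parity and compare to cp:
  c0: data parity 1, sent cp 0 → mismatch
  c1: data parity 1, sent cp 1 → ok
  c2: data parity 0, sent cp 0 → ok
  c3: data parity 0, sent cp 0 → ok
  c4: data parity 1, sent cp 1 → ok
Exactly one row (r0) and one column (c0) fail → the flipped bit is at their intersection.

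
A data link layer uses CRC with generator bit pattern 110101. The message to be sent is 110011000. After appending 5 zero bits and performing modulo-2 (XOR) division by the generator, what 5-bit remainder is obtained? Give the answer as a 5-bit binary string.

Append 5 zeros: 11001100000000. Divide by 110101 (XOR where the leading bit is 1):
  pos 0: 110011 XOR 110101 = 000110
  pos 3: 110000 XOR 110101 = 000101
  pos 6: 101000 XOR 110101 = 011101
  pos 7: 111010 XOR 110101 = 001111
Remainder (last 5 bits) = 11110. This is the CRC / FCS.

11110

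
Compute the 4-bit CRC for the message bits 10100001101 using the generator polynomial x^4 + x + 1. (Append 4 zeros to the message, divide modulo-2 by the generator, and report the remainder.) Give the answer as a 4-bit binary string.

0010

Append 4 zeros: 101000011010000. Divide by 10011 (XOR where the leading bit is 1):
  pos 0: 10100 XOR 10011 = 00111
  pos 2: 11100 XOR 10011 = 01111
  pos 3: 11111 XOR 10011 = 01100
  pos 4: 11001 XOR 10011 = 01010
  pos 5: 10100 XOR 10011 = 00111
  pos 7: 11110 XOR 10011 = 01101
  pos 8: 11010 XOR 10011 = 01001
  pos 9: 10010 XOR 10011 = 00001
Remainder (last 4 bits) = 0010. This is the CRC / FCS.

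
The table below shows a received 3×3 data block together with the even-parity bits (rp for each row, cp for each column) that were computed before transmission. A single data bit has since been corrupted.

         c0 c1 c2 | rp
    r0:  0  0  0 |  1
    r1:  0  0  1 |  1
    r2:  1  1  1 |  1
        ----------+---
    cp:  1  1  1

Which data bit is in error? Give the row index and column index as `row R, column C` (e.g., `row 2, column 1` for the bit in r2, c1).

Recompute each row's even parity and compare to rp:
  r0: data parity 0, sent rp 1 → mismatch
  r1: data parity 1, sent rp 1 → ok
  r2: data parity 1, sent rp 1 → ok
Recompute each column's even parity and compare to cp:
  c0: data parity 1, sent cp 1 → ok
  c1: data parity 1, sent cp 1 → ok
  c2: data parity 0, sent cp 1 → mismatch
Exactly one row (r0) and one column (c2) fail → the flipped bit is at their intersection.

row 0, column 2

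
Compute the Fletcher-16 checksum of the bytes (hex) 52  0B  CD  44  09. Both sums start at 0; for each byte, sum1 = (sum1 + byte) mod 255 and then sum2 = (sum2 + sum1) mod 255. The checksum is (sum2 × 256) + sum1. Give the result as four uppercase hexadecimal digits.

C278

Running sums (mod 255):
  after byte 0 (52): sum1=82, sum2=82
  after byte 1 (0B): sum1=93, sum2=175
  after byte 2 (CD): sum1=43, sum2=218
  after byte 3 (44): sum1=111, sum2=74
  after byte 4 (09): sum1=120, sum2=194
Checksum = sum2·256 + sum1 = 194·256 + 120 = 49784 = 0xC278.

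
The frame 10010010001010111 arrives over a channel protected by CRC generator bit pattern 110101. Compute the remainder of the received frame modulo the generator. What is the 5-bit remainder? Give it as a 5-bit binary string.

Modulo-2 division of 10010010001010111 by 110101:
  pos 0: 100100 XOR 110101 = 010001
  pos 1: 100011 XOR 110101 = 010110
  pos 2: 101100 XOR 110101 = 011001
  pos 3: 110010 XOR 110101 = 000111
  pos 6: 111010 XOR 110101 = 001111
  pos 8: 111110 XOR 110101 = 001011
  pos 10: 101111 XOR 110101 = 011010
  pos 11: 110101 XOR 110101 = 000000
Remainder = 00000 (zero — the frame passes the CRC check).

00000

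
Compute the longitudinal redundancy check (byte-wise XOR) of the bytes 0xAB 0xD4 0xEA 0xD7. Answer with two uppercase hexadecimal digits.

42

XOR the bytes together:
  start with 0xAB
  0xAB ⊕ 0xD4 = 0x7F
  0x7F ⊕ 0xEA = 0x95
  0x95 ⊕ 0xD7 = 0x42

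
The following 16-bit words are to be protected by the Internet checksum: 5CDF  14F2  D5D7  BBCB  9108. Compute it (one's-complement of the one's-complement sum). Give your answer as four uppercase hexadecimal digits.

6B82

One's-complement addition (fold any carry out of bit 15 back into bit 0):
  0x5CDF + 0x14F2 = 0x071D1
  0x71D1 + 0xD5D7 = 0x147A8 → wrap carry → 0x47A9
  0x47A9 + 0xBBCB = 0x10374 → wrap carry → 0x0375
  0x0375 + 0x9108 = 0x0947D
One's-complement sum = 0x947D.
Checksum = ~0x947D & 0xFFFF = 0x6B82.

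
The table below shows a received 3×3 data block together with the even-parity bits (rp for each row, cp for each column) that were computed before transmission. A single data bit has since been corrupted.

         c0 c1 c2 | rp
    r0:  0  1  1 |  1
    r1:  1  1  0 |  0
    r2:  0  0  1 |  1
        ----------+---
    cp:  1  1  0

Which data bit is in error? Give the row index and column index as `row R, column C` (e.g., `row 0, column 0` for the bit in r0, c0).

row 0, column 1

Recompute each row's even parity and compare to rp:
  r0: data parity 0, sent rp 1 → mismatch
  r1: data parity 0, sent rp 0 → ok
  r2: data parity 1, sent rp 1 → ok
Recompute each column's even parity and compare to cp:
  c0: data parity 1, sent cp 1 → ok
  c1: data parity 0, sent cp 1 → mismatch
  c2: data parity 0, sent cp 0 → ok
Exactly one row (r0) and one column (c1) fail → the flipped bit is at their intersection.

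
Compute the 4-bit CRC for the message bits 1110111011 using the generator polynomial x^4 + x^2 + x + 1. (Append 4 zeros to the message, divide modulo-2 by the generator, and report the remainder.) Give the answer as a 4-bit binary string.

1100

Append 4 zeros: 11101110110000. Divide by 10111 (XOR where the leading bit is 1):
  pos 0: 11101 XOR 10111 = 01010
  pos 1: 10101 XOR 10111 = 00010
  pos 4: 10101 XOR 10111 = 00010
  pos 7: 10100 XOR 10111 = 00011
Remainder (last 4 bits) = 1100. This is the CRC / FCS.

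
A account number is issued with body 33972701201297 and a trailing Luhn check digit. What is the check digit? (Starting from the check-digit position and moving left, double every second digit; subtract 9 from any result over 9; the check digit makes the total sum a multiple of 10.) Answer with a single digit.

7

Partial digits right→left: 7 9 2 1 0 2 1 0 7 2 7 9 3 3
Double every second digit counting from the check-digit position (so the 1st, 3rd, 5th, ... of the partial from the right).
  doubled (with −9 where >9): 5 4 0 2 5 5 6 → sum 27
  kept as-is: 9 1 2 0 2 9 3 → sum 26
Total = 27 + 26 = 53.
Check digit = (10 − (53 mod 10)) mod 10 = 7.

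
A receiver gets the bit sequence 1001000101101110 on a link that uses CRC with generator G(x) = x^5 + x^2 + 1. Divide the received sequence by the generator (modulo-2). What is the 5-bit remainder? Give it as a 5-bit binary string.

Modulo-2 division of 1001000101101110 by 100101:
  pos 0: 100100 XOR 100101 = 000001
  pos 5: 101011 XOR 100101 = 001110
  pos 7: 111001 XOR 100101 = 011100
  pos 8: 111001 XOR 100101 = 011100
  pos 9: 111001 XOR 100101 = 011100
  pos 10: 111000 XOR 100101 = 011101
Remainder = 11101 (nonzero — an error is detected).

11101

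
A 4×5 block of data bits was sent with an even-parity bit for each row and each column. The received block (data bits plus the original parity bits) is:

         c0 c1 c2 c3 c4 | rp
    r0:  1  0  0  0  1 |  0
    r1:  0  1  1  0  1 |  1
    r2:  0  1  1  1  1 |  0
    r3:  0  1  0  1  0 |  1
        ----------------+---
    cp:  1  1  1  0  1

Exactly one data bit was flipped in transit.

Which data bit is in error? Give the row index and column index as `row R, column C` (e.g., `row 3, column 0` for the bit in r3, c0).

Recompute each row's even parity and compare to rp:
  r0: data parity 0, sent rp 0 → ok
  r1: data parity 1, sent rp 1 → ok
  r2: data parity 0, sent rp 0 → ok
  r3: data parity 0, sent rp 1 → mismatch
Recompute each column's even parity and compare to cp:
  c0: data parity 1, sent cp 1 → ok
  c1: data parity 1, sent cp 1 → ok
  c2: data parity 0, sent cp 1 → mismatch
  c3: data parity 0, sent cp 0 → ok
  c4: data parity 1, sent cp 1 → ok
Exactly one row (r3) and one column (c2) fail → the flipped bit is at their intersection.

row 3, column 2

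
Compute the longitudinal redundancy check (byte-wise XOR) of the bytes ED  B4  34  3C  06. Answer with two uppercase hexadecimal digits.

57

XOR the bytes together:
  start with 0xED
  0xED ⊕ 0xB4 = 0x59
  0x59 ⊕ 0x34 = 0x6D
  0x6D ⊕ 0x3C = 0x51
  0x51 ⊕ 0x06 = 0x57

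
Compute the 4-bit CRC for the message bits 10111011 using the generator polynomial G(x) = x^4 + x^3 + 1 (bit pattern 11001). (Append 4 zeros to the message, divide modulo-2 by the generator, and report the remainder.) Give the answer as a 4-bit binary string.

0011

Append 4 zeros: 101110110000. Divide by 11001 (XOR where the leading bit is 1):
  pos 0: 10111 XOR 11001 = 01110
  pos 1: 11100 XOR 11001 = 00101
  pos 3: 10111 XOR 11001 = 01110
  pos 4: 11100 XOR 11001 = 00101
  pos 6: 10100 XOR 11001 = 01101
  pos 7: 11010 XOR 11001 = 00011
Remainder (last 4 bits) = 0011. This is the CRC / FCS.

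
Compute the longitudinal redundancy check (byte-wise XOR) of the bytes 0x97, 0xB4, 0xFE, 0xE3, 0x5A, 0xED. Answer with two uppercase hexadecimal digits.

XOR the bytes together:
  start with 0x97
  0x97 ⊕ 0xB4 = 0x23
  0x23 ⊕ 0xFE = 0xDD
  0xDD ⊕ 0xE3 = 0x3E
  0x3E ⊕ 0x5A = 0x64
  0x64 ⊕ 0xED = 0x89

89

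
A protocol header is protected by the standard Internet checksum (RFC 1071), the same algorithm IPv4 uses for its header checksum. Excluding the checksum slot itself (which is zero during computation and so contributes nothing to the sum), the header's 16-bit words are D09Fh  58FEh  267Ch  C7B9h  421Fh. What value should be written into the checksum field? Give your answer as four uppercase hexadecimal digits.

One's-complement addition (fold any carry out of bit 15 back into bit 0):
  0xD09F + 0x58FE = 0x1299D → wrap carry → 0x299E
  0x299E + 0x267C = 0x0501A
  0x501A + 0xC7B9 = 0x117D3 → wrap carry → 0x17D4
  0x17D4 + 0x421F = 0x059F3
One's-complement sum = 0x59F3.
Checksum = ~0x59F3 & 0xFFFF = 0xA60C.

A60C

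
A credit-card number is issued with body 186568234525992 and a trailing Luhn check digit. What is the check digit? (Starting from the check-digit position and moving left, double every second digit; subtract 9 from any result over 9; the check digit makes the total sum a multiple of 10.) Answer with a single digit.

Partial digits right→left: 2 9 9 5 2 5 4 3 2 8 6 5 6 8 1
Double every second digit counting from the check-digit position (so the 1st, 3rd, 5th, ... of the partial from the right).
  doubled (with −9 where >9): 4 9 4 8 4 3 3 2 → sum 37
  kept as-is: 9 5 5 3 8 5 8 → sum 43
Total = 37 + 43 = 80.
Check digit = (10 − (80 mod 10)) mod 10 = 0.

0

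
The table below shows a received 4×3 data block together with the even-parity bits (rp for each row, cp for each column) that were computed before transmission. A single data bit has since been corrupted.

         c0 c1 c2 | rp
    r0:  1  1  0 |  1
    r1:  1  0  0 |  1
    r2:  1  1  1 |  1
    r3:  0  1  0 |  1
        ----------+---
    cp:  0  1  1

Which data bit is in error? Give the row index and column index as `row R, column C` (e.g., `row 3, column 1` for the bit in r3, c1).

row 0, column 0

Recompute each row's even parity and compare to rp:
  r0: data parity 0, sent rp 1 → mismatch
  r1: data parity 1, sent rp 1 → ok
  r2: data parity 1, sent rp 1 → ok
  r3: data parity 1, sent rp 1 → ok
Recompute each column's even parity and compare to cp:
  c0: data parity 1, sent cp 0 → mismatch
  c1: data parity 1, sent cp 1 → ok
  c2: data parity 1, sent cp 1 → ok
Exactly one row (r0) and one column (c0) fail → the flipped bit is at their intersection.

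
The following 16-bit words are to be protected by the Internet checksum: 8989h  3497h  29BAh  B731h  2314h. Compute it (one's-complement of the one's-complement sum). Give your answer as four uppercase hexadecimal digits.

One's-complement addition (fold any carry out of bit 15 back into bit 0):
  0x8989 + 0x3497 = 0x0BE20
  0xBE20 + 0x29BA = 0x0E7DA
  0xE7DA + 0xB731 = 0x19F0B → wrap carry → 0x9F0C
  0x9F0C + 0x2314 = 0x0C220
One's-complement sum = 0xC220.
Checksum = ~0xC220 & 0xFFFF = 0x3DDF.

3DDF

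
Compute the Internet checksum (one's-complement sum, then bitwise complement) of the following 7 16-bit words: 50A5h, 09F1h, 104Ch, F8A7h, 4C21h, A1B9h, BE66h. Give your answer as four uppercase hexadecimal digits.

F033

One's-complement addition (fold any carry out of bit 15 back into bit 0):
  0x50A5 + 0x09F1 = 0x05A96
  0x5A96 + 0x104C = 0x06AE2
  0x6AE2 + 0xF8A7 = 0x16389 → wrap carry → 0x638A
  0x638A + 0x4C21 = 0x0AFAB
  0xAFAB + 0xA1B9 = 0x15164 → wrap carry → 0x5165
  0x5165 + 0xBE66 = 0x10FCB → wrap carry → 0x0FCC
One's-complement sum = 0x0FCC.
Checksum = ~0x0FCC & 0xFFFF = 0xF033.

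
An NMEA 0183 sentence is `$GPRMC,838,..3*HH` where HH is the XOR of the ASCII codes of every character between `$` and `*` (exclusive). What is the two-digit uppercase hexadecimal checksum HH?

4B

XOR the ASCII codes of the payload characters:
  'G' = 0x47 → acc = 0x47
  'P' = 0x50 → acc = 0x17
  'R' = 0x52 → acc = 0x45
  'M' = 0x4D → acc = 0x08
  'C' = 0x43 → acc = 0x4B
  ',' = 0x2C → acc = 0x67
  '8' = 0x38 → acc = 0x5F
  '3' = 0x33 → acc = 0x6C
  '8' = 0x38 → acc = 0x54
  ',' = 0x2C → acc = 0x78
  '.' = 0x2E → acc = 0x56
  '.' = 0x2E → acc = 0x78
  '3' = 0x33 → acc = 0x4B
Checksum = 0x4B.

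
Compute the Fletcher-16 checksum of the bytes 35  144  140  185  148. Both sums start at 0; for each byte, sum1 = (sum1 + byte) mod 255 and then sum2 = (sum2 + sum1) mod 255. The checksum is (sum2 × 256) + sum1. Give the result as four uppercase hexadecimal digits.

9F8E

Running sums (mod 255):
  after byte 0 (35): sum1=35, sum2=35
  after byte 1 (144): sum1=179, sum2=214
  after byte 2 (140): sum1=64, sum2=23
  after byte 3 (185): sum1=249, sum2=17
  after byte 4 (148): sum1=142, sum2=159
Checksum = sum2·256 + sum1 = 159·256 + 142 = 40846 = 0x9F8E.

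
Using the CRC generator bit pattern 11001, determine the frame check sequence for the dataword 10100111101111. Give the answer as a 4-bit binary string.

Append 4 zeros: 101001111011110000. Divide by 11001 (XOR where the leading bit is 1):
  pos 0: 10100 XOR 11001 = 01101
  pos 1: 11011 XOR 11001 = 00010
  pos 4: 10111 XOR 11001 = 01110
  pos 5: 11100 XOR 11001 = 00101
  pos 7: 10111 XOR 11001 = 01110
  pos 8: 11101 XOR 11001 = 00100
  pos 10: 10010 XOR 11001 = 01011
  pos 11: 10110 XOR 11001 = 01111
  pos 12: 11110 XOR 11001 = 00111
Remainder (last 4 bits) = 1110. This is the CRC / FCS.

1110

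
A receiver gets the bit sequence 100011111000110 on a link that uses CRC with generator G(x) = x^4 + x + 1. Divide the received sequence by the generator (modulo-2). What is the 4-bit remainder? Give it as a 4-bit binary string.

Modulo-2 division of 100011111000110 by 10011:
  pos 0: 10001 XOR 10011 = 00010
  pos 3: 10111 XOR 10011 = 00100
  pos 5: 10010 XOR 10011 = 00001
  pos 9: 10011 XOR 10011 = 00000
Remainder = 0000 (zero — the frame passes the CRC check).

0000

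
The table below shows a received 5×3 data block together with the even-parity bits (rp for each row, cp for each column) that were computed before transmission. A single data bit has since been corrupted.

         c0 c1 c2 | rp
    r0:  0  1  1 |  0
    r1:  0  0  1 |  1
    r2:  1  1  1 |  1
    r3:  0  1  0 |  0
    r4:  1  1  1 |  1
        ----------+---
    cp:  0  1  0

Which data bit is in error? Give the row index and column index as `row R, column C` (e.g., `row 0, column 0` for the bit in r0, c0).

Recompute each row's even parity and compare to rp:
  r0: data parity 0, sent rp 0 → ok
  r1: data parity 1, sent rp 1 → ok
  r2: data parity 1, sent rp 1 → ok
  r3: data parity 1, sent rp 0 → mismatch
  r4: data parity 1, sent rp 1 → ok
Recompute each column's even parity and compare to cp:
  c0: data parity 0, sent cp 0 → ok
  c1: data parity 0, sent cp 1 → mismatch
  c2: data parity 0, sent cp 0 → ok
Exactly one row (r3) and one column (c1) fail → the flipped bit is at their intersection.

row 3, column 1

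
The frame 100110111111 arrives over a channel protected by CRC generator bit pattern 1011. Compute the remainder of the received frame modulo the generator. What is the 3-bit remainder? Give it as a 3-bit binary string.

000

Modulo-2 division of 100110111111 by 1011:
  pos 0: 1001 XOR 1011 = 0010
  pos 2: 1010 XOR 1011 = 0001
  pos 5: 1111 XOR 1011 = 0100
  pos 6: 1001 XOR 1011 = 0010
  pos 8: 1011 XOR 1011 = 0000
Remainder = 000 (zero — the frame passes the CRC check).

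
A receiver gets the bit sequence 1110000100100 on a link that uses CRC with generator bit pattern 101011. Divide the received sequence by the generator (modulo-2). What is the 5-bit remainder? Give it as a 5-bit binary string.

Modulo-2 division of 1110000100100 by 101011:
  pos 0: 111000 XOR 101011 = 010011
  pos 1: 100110 XOR 101011 = 001101
  pos 3: 110110 XOR 101011 = 011101
  pos 4: 111010 XOR 101011 = 010001
  pos 5: 100011 XOR 101011 = 001000
  pos 7: 100000 XOR 101011 = 001011
Remainder = 01011 (nonzero — an error is detected).

01011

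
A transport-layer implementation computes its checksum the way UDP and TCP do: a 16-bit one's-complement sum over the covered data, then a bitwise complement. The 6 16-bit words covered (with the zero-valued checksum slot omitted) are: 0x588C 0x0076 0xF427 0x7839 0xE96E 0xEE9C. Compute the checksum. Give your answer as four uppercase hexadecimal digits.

6290

One's-complement addition (fold any carry out of bit 15 back into bit 0):
  0x588C + 0x0076 = 0x05902
  0x5902 + 0xF427 = 0x14D29 → wrap carry → 0x4D2A
  0x4D2A + 0x7839 = 0x0C563
  0xC563 + 0xE96E = 0x1AED1 → wrap carry → 0xAED2
  0xAED2 + 0xEE9C = 0x19D6E → wrap carry → 0x9D6F
One's-complement sum = 0x9D6F.
Checksum = ~0x9D6F & 0xFFFF = 0x6290.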